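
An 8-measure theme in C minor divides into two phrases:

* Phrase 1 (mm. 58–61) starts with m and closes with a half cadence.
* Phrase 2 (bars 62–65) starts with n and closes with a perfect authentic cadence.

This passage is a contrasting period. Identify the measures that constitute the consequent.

measures 62–65

The antecedent is the phrase ending with the weaker cadence (half cadence, phrase 1) and the consequent the one ending more conclusively (perfect authentic cadence, phrase 2); the consequent is mm. 62–65.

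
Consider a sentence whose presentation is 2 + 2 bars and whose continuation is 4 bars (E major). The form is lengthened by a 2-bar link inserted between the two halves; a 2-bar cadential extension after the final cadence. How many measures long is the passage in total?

12 measures

Basic sentence: 2 + 2 + 4 = 8 bars.
8 (basic form) + 2 (link) + 2 (cadential extension) = 12.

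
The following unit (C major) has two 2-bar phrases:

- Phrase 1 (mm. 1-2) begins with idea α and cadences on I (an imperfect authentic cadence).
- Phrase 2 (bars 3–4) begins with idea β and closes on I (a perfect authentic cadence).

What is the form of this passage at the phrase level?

Phrase 1 ends with an imperfect authentic cadence (weaker) and phrase 2 with a perfect authentic cadence (stronger): antecedent + consequent = a period.
The two phrases open with different material (α / β), so the period is contrasting.

contrasting period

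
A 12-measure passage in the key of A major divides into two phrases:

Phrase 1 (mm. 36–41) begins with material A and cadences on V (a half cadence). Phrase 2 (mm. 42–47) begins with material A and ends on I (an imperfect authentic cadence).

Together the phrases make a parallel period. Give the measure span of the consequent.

The phrase ending with the weaker cadence (half cadence) is the antecedent; the one ending more conclusively (imperfect authentic cadence) is the consequent. The consequent is measures 42–47.

measures 42–47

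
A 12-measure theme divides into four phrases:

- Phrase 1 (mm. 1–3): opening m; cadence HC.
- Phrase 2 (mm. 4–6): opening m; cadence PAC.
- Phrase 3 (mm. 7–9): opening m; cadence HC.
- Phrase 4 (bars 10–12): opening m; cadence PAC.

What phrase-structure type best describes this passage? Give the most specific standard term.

repeated period

The cadence pattern HC–PAC–HC–PAC is weak–strong twice, and phrases 3–4 restate phrases 1–2: a period heard twice, not a double period (which would end weakly at phrase 2).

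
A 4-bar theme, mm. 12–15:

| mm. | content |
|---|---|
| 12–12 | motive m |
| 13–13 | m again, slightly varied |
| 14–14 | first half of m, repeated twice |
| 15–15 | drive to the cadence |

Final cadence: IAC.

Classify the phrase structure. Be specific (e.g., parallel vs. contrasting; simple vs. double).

Basic idea (measure 12) + its repetition (m. 13) form the presentation; fragmentation and cadence (bars 14–15) form the continuation — the 4-bar whole is a sentence.

sentence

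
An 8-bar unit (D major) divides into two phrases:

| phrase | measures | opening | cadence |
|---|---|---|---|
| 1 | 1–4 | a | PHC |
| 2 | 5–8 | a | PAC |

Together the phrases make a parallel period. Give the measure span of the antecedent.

measures 1–4

The phrase ending with the weaker cadence (Phrygian half cadence) is the antecedent; the one ending more conclusively (perfect authentic cadence) is the consequent. The antecedent is measures 1–4.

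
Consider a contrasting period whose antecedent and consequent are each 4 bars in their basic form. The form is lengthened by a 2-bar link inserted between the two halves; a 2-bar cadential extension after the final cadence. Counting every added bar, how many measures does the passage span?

12 measures

Basic contrasting period: 4 + 4 = 8 bars.
8 (basic form) + 2 (link) + 2 (cadential extension) = 12.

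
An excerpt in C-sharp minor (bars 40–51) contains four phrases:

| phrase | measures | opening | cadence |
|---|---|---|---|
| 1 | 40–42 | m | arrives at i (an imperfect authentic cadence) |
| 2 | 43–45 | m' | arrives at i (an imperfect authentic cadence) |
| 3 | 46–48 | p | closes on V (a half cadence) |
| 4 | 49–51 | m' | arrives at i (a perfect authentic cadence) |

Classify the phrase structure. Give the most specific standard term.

contrasting double period

Four phrases in two halves: the first half (measures 40–45) ends with an imperfect authentic cadence, the second (bars 46-51) with a perfect authentic cadence — a large antecedent–consequent pair, i.e. a double period.
Phrase 3 begins with different material from phrase 1, making it contrasting.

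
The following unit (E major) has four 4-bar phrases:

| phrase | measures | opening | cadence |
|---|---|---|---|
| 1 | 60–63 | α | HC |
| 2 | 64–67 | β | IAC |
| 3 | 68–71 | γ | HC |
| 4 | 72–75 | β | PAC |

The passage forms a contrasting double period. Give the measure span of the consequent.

In a double period the first pair of phrases (ending imperfect authentic cadence) is the large antecedent and the second pair (ending perfect authentic cadence) is the large consequent; the consequent is measures 68–75.

measures 68–75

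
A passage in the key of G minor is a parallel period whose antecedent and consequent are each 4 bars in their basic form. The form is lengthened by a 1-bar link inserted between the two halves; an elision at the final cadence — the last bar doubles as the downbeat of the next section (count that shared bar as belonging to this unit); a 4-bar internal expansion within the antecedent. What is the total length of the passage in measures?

13 measures

Basic parallel period: 4 + 4 = 8 bars.
8 (basic form) + 1 (link) + 4 (internal expansion) = 13.
The elision shares a bar with the next section but does not change this unit's count.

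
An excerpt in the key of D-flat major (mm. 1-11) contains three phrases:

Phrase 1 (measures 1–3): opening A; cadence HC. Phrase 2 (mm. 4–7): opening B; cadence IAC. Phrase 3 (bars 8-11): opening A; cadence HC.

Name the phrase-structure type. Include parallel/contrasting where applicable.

The final phrase closes with a half cadence, which is not stronger than the preceding imperfect authentic cadence; the 3 phrases lack an overall antecedent–consequent design and so form a phrase group.

phrase group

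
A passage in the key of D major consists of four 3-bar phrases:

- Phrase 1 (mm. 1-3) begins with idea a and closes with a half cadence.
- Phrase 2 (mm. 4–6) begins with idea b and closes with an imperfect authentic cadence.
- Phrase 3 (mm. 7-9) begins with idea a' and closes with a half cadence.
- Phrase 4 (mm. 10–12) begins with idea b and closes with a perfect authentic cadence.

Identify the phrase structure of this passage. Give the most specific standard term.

Four phrases in two halves: the first half (mm. 1-6) ends with an imperfect authentic cadence, the second (bars 7–12) with a perfect authentic cadence — a large antecedent–consequent pair, i.e. a double period.
Phrase 3 begins with the same material as phrase 1, making it parallel.

parallel double period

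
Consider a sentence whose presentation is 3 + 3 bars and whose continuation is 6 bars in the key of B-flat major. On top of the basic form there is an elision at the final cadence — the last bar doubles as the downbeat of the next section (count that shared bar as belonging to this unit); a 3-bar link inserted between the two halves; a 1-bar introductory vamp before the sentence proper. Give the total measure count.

Basic sentence: 3 + 3 + 6 = 12 bars.
12 (basic form) + 3 (link) + 1 (introduction) = 16.
The elision shares a bar with the next section but does not change this unit's count.

16 measures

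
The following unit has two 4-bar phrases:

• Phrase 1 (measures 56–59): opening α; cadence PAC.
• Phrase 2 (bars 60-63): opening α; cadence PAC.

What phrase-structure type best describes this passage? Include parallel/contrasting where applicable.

repeated phrase

Both phrases have the same opening (α) and the same cadence (perfect authentic cadence): the second is a restatement, not a consequent, so this is a repeated phrase rather than a period.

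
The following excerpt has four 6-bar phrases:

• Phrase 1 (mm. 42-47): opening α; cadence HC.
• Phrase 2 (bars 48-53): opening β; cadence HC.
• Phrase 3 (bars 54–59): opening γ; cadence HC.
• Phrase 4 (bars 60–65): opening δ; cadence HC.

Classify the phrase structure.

phrase group

Phrase 4 ends with a half cadence, no stronger than phrase 2's half cadence, so the four phrases do not form a double period; nor do phrases 3–4 duplicate 1–2, so it is not a repeated period. With no phrase reaching a conclusive cadence, the passage is a phrase group.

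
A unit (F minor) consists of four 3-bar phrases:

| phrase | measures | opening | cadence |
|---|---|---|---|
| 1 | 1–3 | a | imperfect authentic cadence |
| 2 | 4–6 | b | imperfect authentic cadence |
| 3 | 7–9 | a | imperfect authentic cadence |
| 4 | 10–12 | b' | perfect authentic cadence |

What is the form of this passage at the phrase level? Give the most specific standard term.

Four phrases in two halves: the first half (measures 1-6) ends with an imperfect authentic cadence, the second (mm. 7-12) with a perfect authentic cadence — a large antecedent–consequent pair, i.e. a double period.
Phrase 3 begins with the same material as phrase 1, making it parallel.

parallel double period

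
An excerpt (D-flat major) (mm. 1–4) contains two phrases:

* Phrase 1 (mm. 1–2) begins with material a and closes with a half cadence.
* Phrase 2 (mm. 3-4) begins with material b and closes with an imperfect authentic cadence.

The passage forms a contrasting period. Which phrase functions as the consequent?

The phrase ending with the weaker cadence (half cadence) is the antecedent; the one ending more conclusively (imperfect authentic cadence) is the consequent. The consequent is phrase 2.

phrase 2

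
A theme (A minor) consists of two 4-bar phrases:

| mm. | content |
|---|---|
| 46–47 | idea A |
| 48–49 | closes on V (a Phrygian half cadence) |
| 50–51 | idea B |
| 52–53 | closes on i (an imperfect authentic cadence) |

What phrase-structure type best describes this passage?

Phrase 1 ends with a Phrygian half cadence (weaker) and phrase 2 with an imperfect authentic cadence (stronger): antecedent + consequent = a period.
The two phrases open with different material (A / B), so the period is contrasting.

contrasting period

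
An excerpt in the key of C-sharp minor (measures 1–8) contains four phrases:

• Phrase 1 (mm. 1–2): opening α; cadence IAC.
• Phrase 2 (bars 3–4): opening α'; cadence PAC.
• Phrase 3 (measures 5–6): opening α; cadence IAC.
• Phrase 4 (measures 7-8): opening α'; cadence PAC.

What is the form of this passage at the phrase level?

The cadence pattern IAC–PAC–IAC–PAC is weak–strong twice, and phrases 3–4 restate phrases 1–2: a period heard twice, not a double period (which would end weakly at phrase 2).

repeated period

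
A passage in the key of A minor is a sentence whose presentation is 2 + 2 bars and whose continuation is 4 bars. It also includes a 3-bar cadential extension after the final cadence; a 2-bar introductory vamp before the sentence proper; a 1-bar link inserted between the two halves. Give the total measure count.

14 measures

Basic sentence: 2 + 2 + 4 = 8 bars.
8 (basic form) + 3 (cadential extension) + 2 (introduction) + 1 (link) = 14.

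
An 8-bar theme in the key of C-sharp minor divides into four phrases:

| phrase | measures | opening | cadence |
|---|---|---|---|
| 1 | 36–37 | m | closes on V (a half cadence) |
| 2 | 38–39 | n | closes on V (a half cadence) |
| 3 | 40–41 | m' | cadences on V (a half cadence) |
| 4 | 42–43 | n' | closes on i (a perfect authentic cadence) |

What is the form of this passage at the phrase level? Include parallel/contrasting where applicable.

Four phrases in two halves: the first half (mm. 36-39) ends with a half cadence, the second (mm. 40–43) with a perfect authentic cadence — a large antecedent–consequent pair, i.e. a double period.
Phrase 3 begins with the same material as phrase 1, making it parallel.

parallel double period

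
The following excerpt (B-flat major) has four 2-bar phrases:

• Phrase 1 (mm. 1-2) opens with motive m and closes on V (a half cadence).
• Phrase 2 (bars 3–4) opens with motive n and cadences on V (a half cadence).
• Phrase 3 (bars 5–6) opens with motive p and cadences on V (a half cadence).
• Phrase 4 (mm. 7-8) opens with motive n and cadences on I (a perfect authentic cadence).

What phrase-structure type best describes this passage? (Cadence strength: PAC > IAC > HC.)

Four phrases in two halves: the first half (mm. 1-4) ends with a half cadence, the second (mm. 5–8) with a perfect authentic cadence — a large antecedent–consequent pair, i.e. a double period.
Phrase 3 begins with different material from phrase 1, making it contrasting.

contrasting double period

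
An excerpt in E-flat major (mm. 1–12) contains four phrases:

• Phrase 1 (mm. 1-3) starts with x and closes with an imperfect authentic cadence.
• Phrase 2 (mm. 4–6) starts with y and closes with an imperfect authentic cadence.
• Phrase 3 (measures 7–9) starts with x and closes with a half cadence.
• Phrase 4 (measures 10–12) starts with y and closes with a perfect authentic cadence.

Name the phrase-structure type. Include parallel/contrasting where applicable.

Four phrases in two halves: the first half (mm. 1–6) ends with an imperfect authentic cadence, the second (bars 7–12) with a perfect authentic cadence — a large antecedent–consequent pair, i.e. a double period.
Phrase 3 begins with the same material as phrase 1, making it parallel.

parallel double period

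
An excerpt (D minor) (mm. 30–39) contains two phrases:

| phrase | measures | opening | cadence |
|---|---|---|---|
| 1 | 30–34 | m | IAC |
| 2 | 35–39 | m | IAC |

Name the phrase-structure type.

Both phrases have the same opening (m) and the same cadence (imperfect authentic cadence): the second is a restatement, not a consequent, so this is a repeated phrase rather than a period.

repeated phrase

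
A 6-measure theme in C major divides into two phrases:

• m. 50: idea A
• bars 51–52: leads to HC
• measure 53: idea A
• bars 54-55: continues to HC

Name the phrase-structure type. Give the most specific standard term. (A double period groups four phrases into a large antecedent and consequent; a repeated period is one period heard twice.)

repeated phrase

Both phrases have the same opening (A) and the same cadence (half cadence): the second is a restatement, not a consequent, so this is a repeated phrase rather than a period.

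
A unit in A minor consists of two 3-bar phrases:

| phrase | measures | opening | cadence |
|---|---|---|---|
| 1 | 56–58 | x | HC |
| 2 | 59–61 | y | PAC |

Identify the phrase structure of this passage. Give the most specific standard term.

contrasting period

Phrase 1 ends with a half cadence (weaker) and phrase 2 with a perfect authentic cadence (stronger): antecedent + consequent = a period.
The two phrases open with different material (x / y), so the period is contrasting.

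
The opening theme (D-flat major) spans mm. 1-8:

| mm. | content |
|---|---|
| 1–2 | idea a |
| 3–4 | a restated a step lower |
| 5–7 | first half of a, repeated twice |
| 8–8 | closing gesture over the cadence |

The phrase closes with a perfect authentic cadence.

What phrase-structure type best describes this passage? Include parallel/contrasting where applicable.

Basic idea (measures 1-2) + its repetition (bars 3-4) form the presentation; fragmentation and cadence (mm. 5–8) form the continuation — the 8-bar whole is a sentence.

sentence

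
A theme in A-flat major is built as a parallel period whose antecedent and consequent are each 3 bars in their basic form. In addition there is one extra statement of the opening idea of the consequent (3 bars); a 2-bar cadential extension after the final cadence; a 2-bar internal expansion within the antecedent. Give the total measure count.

13 measures

Basic parallel period: 3 + 3 = 6 bars.
6 (basic form) + 3 (extra statement) + 2 (cadential extension) + 2 (internal expansion) = 13.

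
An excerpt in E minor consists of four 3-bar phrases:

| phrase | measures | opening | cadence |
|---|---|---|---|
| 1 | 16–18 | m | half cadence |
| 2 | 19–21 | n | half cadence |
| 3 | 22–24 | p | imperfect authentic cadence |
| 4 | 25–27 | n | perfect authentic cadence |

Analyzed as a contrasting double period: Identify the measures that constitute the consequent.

In a double period the four phrases pair into a large antecedent (phrases 1–2, ending half cadence) and a large consequent (phrases 3–4, ending perfect authentic cadence). The consequent spans measures 22–27.

measures 22–27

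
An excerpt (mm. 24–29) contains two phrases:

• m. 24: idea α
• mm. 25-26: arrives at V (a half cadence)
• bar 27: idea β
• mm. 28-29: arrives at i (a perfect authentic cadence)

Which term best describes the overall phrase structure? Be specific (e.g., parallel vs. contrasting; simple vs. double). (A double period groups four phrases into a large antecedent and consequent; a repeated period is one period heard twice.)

contrasting period

Phrase 1 ends with a half cadence (weaker) and phrase 2 with a perfect authentic cadence (stronger): antecedent + consequent = a period.
The two phrases open with different material (α / β), so the period is contrasting.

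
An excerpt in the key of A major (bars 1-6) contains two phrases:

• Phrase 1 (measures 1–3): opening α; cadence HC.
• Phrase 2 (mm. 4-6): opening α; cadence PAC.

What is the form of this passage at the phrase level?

parallel period

Phrase 1 ends with a half cadence (weaker) and phrase 2 with a perfect authentic cadence (stronger): antecedent + consequent = a period.
The two phrases open with the same material (α / α), so the period is parallel.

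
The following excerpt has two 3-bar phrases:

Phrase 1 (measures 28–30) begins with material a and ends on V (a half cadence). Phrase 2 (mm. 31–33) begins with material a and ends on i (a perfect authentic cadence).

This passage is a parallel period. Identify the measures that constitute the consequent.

measures 31–33

The antecedent is the phrase ending with the weaker cadence (half cadence, phrase 1) and the consequent the one ending more conclusively (perfect authentic cadence, phrase 2); the consequent is measures 31–33.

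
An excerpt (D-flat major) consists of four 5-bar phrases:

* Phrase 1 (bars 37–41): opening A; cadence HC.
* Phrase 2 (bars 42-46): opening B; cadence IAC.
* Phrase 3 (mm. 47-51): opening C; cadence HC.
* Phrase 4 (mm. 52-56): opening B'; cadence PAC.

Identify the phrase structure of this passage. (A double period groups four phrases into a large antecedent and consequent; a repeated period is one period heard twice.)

contrasting double period

Four phrases in two halves: the first half (mm. 37–46) ends with an imperfect authentic cadence, the second (bars 47-56) with a perfect authentic cadence — a large antecedent–consequent pair, i.e. a double period.
Phrase 3 begins with different material from phrase 1, making it contrasting.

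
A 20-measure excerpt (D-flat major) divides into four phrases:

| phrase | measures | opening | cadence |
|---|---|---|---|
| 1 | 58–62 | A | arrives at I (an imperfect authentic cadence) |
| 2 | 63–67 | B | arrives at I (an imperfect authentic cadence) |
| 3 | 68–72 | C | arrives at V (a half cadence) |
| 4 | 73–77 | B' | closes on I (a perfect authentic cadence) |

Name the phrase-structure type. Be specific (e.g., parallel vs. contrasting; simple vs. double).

Four phrases in two halves: the first half (bars 58-67) ends with an imperfect authentic cadence, the second (bars 68–77) with a perfect authentic cadence — a large antecedent–consequent pair, i.e. a double period.
Phrase 3 begins with different material from phrase 1, making it contrasting.

contrasting double period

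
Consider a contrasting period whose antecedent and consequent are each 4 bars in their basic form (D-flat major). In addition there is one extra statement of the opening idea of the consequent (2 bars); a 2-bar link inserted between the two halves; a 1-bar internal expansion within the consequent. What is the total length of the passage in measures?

13 measures

Basic contrasting period: 4 + 4 = 8 bars.
8 (basic form) + 2 (extra statement) + 2 (link) + 1 (internal expansion) = 13.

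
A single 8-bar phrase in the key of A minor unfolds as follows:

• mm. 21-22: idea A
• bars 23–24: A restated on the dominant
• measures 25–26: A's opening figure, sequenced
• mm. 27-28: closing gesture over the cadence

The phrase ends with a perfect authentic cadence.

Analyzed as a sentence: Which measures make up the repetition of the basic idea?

measures 23–24

The presentation of a sentence is the basic idea (bars 21–22) plus its repetition (measures 23–24); the repetition of the basic idea is therefore bars 23–24.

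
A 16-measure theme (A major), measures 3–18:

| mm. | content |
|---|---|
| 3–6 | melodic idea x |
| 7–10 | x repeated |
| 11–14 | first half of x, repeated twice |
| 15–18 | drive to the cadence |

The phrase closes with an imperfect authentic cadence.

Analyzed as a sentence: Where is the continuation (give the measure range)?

measures 11–18

After the presentation (bars 3–10), the continuation covers the fragmentation through the cadence: bars 11-18.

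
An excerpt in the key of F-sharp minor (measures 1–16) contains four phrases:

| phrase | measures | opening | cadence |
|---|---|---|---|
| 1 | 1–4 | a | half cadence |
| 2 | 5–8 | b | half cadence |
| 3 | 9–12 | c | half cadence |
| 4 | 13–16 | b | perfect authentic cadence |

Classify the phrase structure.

contrasting double period

Four phrases in two halves: the first half (bars 1–8) ends with a half cadence, the second (mm. 9-16) with a perfect authentic cadence — a large antecedent–consequent pair, i.e. a double period.
Phrase 3 begins with different material from phrase 1, making it contrasting.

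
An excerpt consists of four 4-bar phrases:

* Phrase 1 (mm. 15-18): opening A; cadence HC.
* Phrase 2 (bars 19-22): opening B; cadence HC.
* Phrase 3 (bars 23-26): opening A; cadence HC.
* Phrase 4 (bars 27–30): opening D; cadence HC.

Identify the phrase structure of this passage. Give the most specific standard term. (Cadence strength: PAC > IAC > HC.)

Phrase 4 ends with a half cadence, no stronger than phrase 2's half cadence, so the four phrases do not form a double period; nor do phrases 3–4 duplicate 1–2, so it is not a repeated period. With no phrase reaching a conclusive cadence, the passage is a phrase group.

phrase group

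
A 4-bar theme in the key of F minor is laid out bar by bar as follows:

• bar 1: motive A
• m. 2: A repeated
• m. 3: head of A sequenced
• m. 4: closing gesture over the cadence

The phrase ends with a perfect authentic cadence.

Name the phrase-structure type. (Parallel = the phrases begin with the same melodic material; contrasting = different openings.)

sentence

Basic idea (bar 1) + its repetition (m. 2) form the presentation; fragmentation and cadence (mm. 3–4) form the continuation — the 4-bar whole is a sentence.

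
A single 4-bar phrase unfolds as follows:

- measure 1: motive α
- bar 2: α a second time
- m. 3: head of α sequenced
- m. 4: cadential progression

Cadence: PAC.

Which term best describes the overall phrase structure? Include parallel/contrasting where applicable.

Basic idea (measure 1) + its repetition (m. 2) form the presentation; fragmentation and cadence (bars 3-4) form the continuation — the 4-bar whole is a sentence.

sentence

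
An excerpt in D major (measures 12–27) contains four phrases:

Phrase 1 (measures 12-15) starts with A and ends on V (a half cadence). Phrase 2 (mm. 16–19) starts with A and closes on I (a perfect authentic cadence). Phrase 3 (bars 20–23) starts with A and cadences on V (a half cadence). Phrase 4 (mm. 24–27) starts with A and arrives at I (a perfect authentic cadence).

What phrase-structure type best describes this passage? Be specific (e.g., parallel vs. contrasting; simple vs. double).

The cadence pattern HC–PAC–HC–PAC is weak–strong twice, and phrases 3–4 restate phrases 1–2: a period heard twice, not a double period (which would end weakly at phrase 2).

repeated period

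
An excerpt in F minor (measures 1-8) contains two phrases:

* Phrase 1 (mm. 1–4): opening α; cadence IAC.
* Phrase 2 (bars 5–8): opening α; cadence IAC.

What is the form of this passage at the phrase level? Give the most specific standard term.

Both phrases have the same opening (α) and the same cadence (imperfect authentic cadence): the second is a restatement, not a consequent, so this is a repeated phrase rather than a period.

repeated phrase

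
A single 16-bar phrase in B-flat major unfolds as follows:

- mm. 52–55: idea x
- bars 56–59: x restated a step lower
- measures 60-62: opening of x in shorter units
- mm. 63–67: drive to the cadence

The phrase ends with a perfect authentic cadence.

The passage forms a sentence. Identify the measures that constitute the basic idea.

measures 52–55

The presentation of a sentence is the basic idea (mm. 52–55) plus its repetition (mm. 56–59); the basic idea is therefore bars 52–55.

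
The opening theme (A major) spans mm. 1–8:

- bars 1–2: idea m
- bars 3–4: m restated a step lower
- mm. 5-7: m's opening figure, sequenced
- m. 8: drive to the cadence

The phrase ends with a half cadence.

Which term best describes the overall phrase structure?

Basic idea (mm. 1–2) + its repetition (mm. 3–4) form the presentation; fragmentation and cadence (bars 5–8) form the continuation — the 8-bar whole is a sentence.

sentence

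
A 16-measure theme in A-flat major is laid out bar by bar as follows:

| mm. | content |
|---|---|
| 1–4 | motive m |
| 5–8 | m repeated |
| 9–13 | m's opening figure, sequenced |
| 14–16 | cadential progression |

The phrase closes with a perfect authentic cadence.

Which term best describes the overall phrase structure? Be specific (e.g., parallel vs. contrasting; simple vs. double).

Basic idea (mm. 1–4) + its repetition (mm. 5–8) form the presentation; fragmentation and cadence (measures 9-16) form the continuation — the 16-bar whole is a sentence.

sentence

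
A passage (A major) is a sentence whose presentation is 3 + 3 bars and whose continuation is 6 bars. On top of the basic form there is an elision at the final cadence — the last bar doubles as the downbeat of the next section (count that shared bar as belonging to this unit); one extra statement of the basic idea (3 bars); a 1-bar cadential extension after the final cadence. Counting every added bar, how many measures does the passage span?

16 measures

Basic sentence: 3 + 3 + 6 = 12 bars.
12 (basic form) + 3 (extra statement) + 1 (cadential extension) = 16.
The elision shares a bar with the next section but does not change this unit's count.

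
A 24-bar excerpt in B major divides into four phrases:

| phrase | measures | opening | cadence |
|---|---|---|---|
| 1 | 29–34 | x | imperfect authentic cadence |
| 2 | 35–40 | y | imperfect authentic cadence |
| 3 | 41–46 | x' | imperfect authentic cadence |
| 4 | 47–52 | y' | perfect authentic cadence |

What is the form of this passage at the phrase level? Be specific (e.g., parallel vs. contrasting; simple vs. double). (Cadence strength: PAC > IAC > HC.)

Four phrases in two halves: the first half (mm. 29-40) ends with an imperfect authentic cadence, the second (mm. 41–52) with a perfect authentic cadence — a large antecedent–consequent pair, i.e. a double period.
Phrase 3 begins with the same material as phrase 1, making it parallel.

parallel double period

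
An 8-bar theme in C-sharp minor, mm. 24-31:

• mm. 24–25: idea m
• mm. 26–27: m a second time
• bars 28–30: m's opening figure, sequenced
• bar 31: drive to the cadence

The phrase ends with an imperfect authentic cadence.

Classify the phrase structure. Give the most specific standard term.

sentence

Basic idea (mm. 24–25) + its repetition (bars 26–27) form the presentation; fragmentation and cadence (measures 28–31) form the continuation — the 8-bar whole is a sentence.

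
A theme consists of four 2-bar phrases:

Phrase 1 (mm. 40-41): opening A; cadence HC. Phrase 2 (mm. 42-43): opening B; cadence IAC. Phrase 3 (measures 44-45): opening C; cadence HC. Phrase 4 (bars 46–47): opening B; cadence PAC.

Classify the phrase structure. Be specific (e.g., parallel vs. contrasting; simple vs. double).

contrasting double period

Four phrases in two halves: the first half (bars 40–43) ends with an imperfect authentic cadence, the second (measures 44-47) with a perfect authentic cadence — a large antecedent–consequent pair, i.e. a double period.
Phrase 3 begins with different material from phrase 1, making it contrasting.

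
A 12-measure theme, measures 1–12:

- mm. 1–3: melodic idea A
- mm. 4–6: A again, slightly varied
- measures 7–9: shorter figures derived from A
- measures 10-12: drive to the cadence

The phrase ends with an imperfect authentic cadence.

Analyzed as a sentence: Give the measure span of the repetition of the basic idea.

measures 4–6

The presentation of a sentence is the basic idea (mm. 1-3) plus its repetition (mm. 4-6); the repetition of the basic idea is therefore measures 4-6.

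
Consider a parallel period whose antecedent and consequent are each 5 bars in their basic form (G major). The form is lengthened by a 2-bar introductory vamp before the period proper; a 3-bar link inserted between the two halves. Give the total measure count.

Basic parallel period: 5 + 5 = 10 bars.
10 (basic form) + 2 (introduction) + 3 (link) = 15.

15 measures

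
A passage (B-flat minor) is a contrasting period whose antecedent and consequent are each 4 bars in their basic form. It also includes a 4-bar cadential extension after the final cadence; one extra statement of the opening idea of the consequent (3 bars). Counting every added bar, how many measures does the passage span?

Basic contrasting period: 4 + 4 = 8 bars.
8 (basic form) + 4 (cadential extension) + 3 (extra statement) = 15.

15 measures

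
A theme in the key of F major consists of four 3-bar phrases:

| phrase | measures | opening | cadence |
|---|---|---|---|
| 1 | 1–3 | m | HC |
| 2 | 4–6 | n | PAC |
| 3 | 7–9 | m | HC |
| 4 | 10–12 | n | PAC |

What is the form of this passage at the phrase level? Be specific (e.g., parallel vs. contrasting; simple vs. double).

The cadence pattern HC–PAC–HC–PAC is weak–strong twice, and phrases 3–4 restate phrases 1–2: a period heard twice, not a double period (which would end weakly at phrase 2).

repeated period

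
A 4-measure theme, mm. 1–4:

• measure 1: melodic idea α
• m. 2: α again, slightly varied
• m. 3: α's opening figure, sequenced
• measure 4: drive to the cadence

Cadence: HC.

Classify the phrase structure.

sentence

Basic idea (m. 1) + its repetition (m. 2) form the presentation; fragmentation and cadence (measures 3–4) form the continuation — the 4-bar whole is a sentence.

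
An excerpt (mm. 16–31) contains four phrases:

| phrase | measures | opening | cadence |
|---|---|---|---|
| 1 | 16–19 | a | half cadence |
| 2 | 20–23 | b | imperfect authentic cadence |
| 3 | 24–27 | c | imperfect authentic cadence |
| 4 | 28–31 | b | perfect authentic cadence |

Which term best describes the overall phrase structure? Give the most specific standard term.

contrasting double period

Four phrases in two halves: the first half (mm. 16-23) ends with an imperfect authentic cadence, the second (measures 24–31) with a perfect authentic cadence — a large antecedent–consequent pair, i.e. a double period.
Phrase 3 begins with different material from phrase 1, making it contrasting.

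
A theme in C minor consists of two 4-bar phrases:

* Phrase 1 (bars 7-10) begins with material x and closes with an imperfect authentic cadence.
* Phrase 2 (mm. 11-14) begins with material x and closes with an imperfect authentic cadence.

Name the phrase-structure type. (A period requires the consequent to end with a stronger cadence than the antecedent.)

repeated phrase

Both phrases have the same opening (x) and the same cadence (imperfect authentic cadence): the second is a restatement, not a consequent, so this is a repeated phrase rather than a period.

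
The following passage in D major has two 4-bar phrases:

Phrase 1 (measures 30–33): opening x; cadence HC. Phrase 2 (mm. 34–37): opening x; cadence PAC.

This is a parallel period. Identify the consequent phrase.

The phrase ending with the weaker cadence (half cadence) is the antecedent; the one ending more conclusively (perfect authentic cadence) is the consequent. The consequent is phrase 2.

phrase 2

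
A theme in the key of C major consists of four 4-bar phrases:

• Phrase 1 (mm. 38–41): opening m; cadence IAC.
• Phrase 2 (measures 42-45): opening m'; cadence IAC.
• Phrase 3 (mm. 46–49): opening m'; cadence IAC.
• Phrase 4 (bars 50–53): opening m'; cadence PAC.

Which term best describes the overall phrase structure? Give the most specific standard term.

parallel double period

Four phrases in two halves: the first half (mm. 38–45) ends with an imperfect authentic cadence, the second (measures 46-53) with a perfect authentic cadence — a large antecedent–consequent pair, i.e. a double period.
Phrase 3 begins with the same material as phrase 1, making it parallel.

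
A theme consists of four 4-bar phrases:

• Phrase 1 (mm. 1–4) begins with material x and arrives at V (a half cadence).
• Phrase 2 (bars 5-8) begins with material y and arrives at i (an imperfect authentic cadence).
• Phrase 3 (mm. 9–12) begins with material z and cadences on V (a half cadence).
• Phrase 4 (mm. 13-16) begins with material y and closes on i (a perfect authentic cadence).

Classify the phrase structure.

contrasting double period

Four phrases in two halves: the first half (measures 1-8) ends with an imperfect authentic cadence, the second (mm. 9-16) with a perfect authentic cadence — a large antecedent–consequent pair, i.e. a double period.
Phrase 3 begins with different material from phrase 1, making it contrasting.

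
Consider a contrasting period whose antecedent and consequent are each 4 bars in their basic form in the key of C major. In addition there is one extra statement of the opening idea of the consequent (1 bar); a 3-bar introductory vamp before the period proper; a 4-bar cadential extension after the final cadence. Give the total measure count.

Basic contrasting period: 4 + 4 = 8 bars.
8 (basic form) + 1 (extra statement) + 3 (introduction) + 4 (cadential extension) = 16.

16 measures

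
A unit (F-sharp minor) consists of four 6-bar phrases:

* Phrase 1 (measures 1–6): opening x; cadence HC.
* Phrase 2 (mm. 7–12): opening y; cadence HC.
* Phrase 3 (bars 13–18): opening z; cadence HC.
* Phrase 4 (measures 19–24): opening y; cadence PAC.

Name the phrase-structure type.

contrasting double period

Four phrases in two halves: the first half (measures 1–12) ends with a half cadence, the second (bars 13–24) with a perfect authentic cadence — a large antecedent–consequent pair, i.e. a double period.
Phrase 3 begins with different material from phrase 1, making it contrasting.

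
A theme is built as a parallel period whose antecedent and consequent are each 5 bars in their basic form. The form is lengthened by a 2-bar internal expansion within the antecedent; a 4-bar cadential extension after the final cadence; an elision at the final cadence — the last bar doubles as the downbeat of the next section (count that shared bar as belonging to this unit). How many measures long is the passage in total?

16 measures

Basic parallel period: 5 + 5 = 10 bars.
10 (basic form) + 2 (internal expansion) + 4 (cadential extension) = 16.
The elision shares a bar with the next section but does not change this unit's count.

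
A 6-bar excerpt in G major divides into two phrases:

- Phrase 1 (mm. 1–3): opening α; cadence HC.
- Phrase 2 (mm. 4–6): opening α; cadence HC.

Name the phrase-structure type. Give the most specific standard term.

repeated phrase

Both phrases have the same opening (α) and the same cadence (half cadence): the second is a restatement, not a consequent, so this is a repeated phrase rather than a period.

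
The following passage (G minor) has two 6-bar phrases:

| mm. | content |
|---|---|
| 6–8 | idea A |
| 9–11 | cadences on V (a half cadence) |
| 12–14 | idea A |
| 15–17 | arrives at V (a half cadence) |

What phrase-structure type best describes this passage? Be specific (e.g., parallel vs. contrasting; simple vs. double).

Both phrases have the same opening (A) and the same cadence (half cadence): the second is a restatement, not a consequent, so this is a repeated phrase rather than a period.

repeated phrase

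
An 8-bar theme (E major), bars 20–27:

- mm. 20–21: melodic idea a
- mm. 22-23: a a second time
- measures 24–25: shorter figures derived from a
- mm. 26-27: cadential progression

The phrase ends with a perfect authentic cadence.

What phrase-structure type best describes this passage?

sentence

Basic idea (mm. 20–21) + its repetition (bars 22–23) form the presentation; fragmentation and cadence (mm. 24–27) form the continuation — the 8-bar whole is a sentence.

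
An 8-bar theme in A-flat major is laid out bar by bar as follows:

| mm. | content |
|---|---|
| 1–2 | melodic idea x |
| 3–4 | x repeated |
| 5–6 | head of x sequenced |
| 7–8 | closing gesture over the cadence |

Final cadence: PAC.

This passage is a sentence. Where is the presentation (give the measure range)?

measures 1–4

The presentation of a sentence is the basic idea (measures 1–2) plus its repetition (measures 3–4); the presentation is therefore bars 1-4.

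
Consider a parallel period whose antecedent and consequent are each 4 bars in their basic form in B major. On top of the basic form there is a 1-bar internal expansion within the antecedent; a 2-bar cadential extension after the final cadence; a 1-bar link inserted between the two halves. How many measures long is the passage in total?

Basic parallel period: 4 + 4 = 8 bars.
8 (basic form) + 1 (internal expansion) + 2 (cadential extension) + 1 (link) = 12.

12 measures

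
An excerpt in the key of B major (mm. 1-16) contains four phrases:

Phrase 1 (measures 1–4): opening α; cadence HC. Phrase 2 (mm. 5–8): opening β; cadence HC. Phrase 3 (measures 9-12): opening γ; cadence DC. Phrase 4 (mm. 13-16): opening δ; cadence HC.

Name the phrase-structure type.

Phrase 4 ends with a half cadence, no stronger than phrase 2's half cadence, so the four phrases do not form a double period; nor do phrases 3–4 duplicate 1–2, so it is not a repeated period. With no phrase reaching a conclusive cadence, the passage is a phrase group.

phrase group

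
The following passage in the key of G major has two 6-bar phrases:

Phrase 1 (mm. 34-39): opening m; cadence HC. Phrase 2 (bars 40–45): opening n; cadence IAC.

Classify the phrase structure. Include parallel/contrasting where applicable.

contrasting period

Phrase 1 ends with a half cadence (weaker) and phrase 2 with an imperfect authentic cadence (stronger): antecedent + consequent = a period.
The two phrases open with different material (m / n), so the period is contrasting.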